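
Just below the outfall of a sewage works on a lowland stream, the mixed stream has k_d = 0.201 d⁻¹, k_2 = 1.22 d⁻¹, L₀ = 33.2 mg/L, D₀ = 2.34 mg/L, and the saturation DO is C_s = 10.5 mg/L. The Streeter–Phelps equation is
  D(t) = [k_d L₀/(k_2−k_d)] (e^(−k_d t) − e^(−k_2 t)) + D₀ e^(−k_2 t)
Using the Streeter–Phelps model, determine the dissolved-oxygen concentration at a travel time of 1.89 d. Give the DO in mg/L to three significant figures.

k_d L₀/(k_2−k_d) = 0.201×33.2/(1.22−0.201) = 6.673/1.019 = 6.549 mg/L.
e^(−k_d t) = e^(−0.201×1.890) = 0.6839; e^(−k_2 t) = e^(−1.22×1.890) = 0.09968.
D = 6.549 × (0.6839 − 0.09968) + 2.34 × 0.09968 = 3.826 + 0.2332 = 4.059 mg/L.
DO = C_s − D = 10.5 − 4.059 = 6.441 mg/L.

DO ≈ 6.44 mg/L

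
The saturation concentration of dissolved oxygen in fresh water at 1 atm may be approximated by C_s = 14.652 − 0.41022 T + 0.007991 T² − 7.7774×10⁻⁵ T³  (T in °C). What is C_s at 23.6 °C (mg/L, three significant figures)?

C_s ≈ 8.40 mg/L

C_s = 14.652 − 0.41022×23.6 + 0.007991×23.6² − 7.7774×10⁻⁵×23.6³ = 8.399 mg/L.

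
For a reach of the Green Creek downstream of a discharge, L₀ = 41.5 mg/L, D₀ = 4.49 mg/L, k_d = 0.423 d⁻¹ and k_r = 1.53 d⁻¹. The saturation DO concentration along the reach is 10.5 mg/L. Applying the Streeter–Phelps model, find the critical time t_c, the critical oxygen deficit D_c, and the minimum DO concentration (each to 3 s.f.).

At the critical point dD/dt = 0, so k_d L₀ e^(−k_d t) = k_r D. Substituting D(t) from the Streeter–Phelps equation and solving for t gives
t_c = ln[(k_r/k_d)(1 − D₀(k_r−k_d)/(k_d L₀))] / (k_r−k_d).
Here k_r−k_d = 1.107 d⁻¹ and 1 − D₀(k_r−k_d)/(k_d L₀) = 1 − 4.49×1.107/(0.423×41.5) = 0.7169, so
t_c = ln(3.617 × 0.7169) / 1.107 = 0.9528 / 1.107 = 0.8607 d.
D_c = (k_d/k_r) L₀ e^(−k_d t_c) = (0.423/1.53) × 41.5 × e^(−0.423×0.8607) = 0.2765 × 41.5 × 0.6948 = 7.972 mg/L.
Minimum DO = C_s − D_c = 10.5 − 7.972 = 2.528 mg/L.

t_c ≈ 0.861 d; D_c ≈ 7.97 mg/L; min DO ≈ 2.53 mg/L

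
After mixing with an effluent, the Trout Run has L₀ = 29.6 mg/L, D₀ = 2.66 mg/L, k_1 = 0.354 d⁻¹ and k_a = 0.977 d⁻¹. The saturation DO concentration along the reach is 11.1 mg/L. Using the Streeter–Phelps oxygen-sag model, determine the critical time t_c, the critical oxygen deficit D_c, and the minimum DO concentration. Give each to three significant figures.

t_c = [1/(k_a−k_1)] ln[(k_a/k_1)(1 − D₀(k_a−k_1)/(k_1 L₀))]
= [1/(0.977−0.354)] ln[(0.977/0.354)(1 − 2.66×0.6230/(0.354×29.6))]
= (1/0.6230) ln[2.760 × 0.8418] = 1.605 × ln(2.323) = 1.605 × 0.8430 = 1.353 d.
L(t_c) = L₀ e^(−k_1 t_c) = 29.6 × 0.6194 = 18.33 mg/L, and at the critical point k_a D_c = k_1 L, so D_c = (0.354/0.977) × 18.33 = 6.643 mg/L.
Minimum DO = C_s − D_c = 11.1 − 6.643 = 4.457 mg/L.

t_c ≈ 1.35 d; D_c ≈ 6.64 mg/L; min DO ≈ 4.46 mg/L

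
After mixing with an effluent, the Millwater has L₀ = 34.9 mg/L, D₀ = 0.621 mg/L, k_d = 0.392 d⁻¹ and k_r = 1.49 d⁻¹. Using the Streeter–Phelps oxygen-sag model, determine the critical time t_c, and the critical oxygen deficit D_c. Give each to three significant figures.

t_c = [1/(k_r−k_d)] ln[(k_r/k_d)(1 − D₀(k_r−k_d)/(k_d L₀))]
= [1/(1.49−0.392)] ln[(1.49/0.392)(1 − 0.621×1.098/(0.392×34.9))]
= (1/1.098) ln[3.801 × 0.9502] = 0.9107 × ln(3.612) = 0.9107 × 1.284 = 1.170 d.
L(t_c) = L₀ e^(−k_d t_c) = 34.9 × 0.6323 = 22.07 mg/L, and at the critical point k_r D_c = k_d L, so D_c = (0.392/1.49) × 22.07 = 5.805 mg/L.

t_c ≈ 1.17 d; D_c ≈ 5.81 mg/L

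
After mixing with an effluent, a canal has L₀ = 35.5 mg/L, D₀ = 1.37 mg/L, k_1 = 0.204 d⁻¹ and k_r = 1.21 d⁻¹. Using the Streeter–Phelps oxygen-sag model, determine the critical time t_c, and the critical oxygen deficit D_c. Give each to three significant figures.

t_c ≈ 1.56 d; D_c ≈ 4.35 mg/L

With k_r/k_1 = 5.931 and 1 − D₀(k_r−k_1)/(k_1 L₀) = 0.8097,
t_c = ln(5.931 × 0.8097) / (1.21 − 0.204) = ln(4.803) / 1.006 = 1.569/1.006 = 1.560 d.
L(t_c) = L₀ e^(−k_1 t_c) = 35.5 × 0.7275 = 25.82 mg/L, and at the critical point k_r D_c = k_1 L, so D_c = (0.204/1.21) × 25.82 = 4.354 mg/L.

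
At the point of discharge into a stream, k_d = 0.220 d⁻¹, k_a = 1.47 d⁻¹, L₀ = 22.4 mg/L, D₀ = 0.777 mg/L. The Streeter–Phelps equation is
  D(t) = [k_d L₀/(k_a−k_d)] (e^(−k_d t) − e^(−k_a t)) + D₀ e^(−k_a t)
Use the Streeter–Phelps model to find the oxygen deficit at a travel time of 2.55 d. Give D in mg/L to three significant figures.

D ≈ 2.18 mg/L

k_d L₀/(k_a−k_d) = 0.220×22.4/(1.47−0.220) = 4.928/1.250 = 3.942 mg/L.
e^(−k_d t) = e^(−0.220×2.550) = 0.5706; e^(−k_a t) = e^(−1.47×2.550) = 0.02355.
D = 3.942 × (0.5706 − 0.02355) + 0.777 × 0.02355 = 2.157 + 0.01830 = 2.175 mg/L.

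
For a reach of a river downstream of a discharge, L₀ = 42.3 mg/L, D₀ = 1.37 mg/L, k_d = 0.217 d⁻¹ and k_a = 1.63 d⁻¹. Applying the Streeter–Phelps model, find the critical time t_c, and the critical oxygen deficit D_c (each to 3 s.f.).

t_c ≈ 1.26 d; D_c ≈ 4.28 mg/L

With k_a/k_d = 7.512 and 1 − D₀(k_a−k_d)/(k_d L₀) = 0.7891,
t_c = ln(7.512 × 0.7891) / (1.63 − 0.217) = ln(5.927) / 1.413 = 1.780/1.413 = 1.259 d.
D_c = (k_d/k_a) L₀ e^(−k_d t_c) = (0.217/1.63) × 42.3 × e^(−0.217×1.259) = 0.1331 × 42.3 × 0.7609 = 4.285 mg/L.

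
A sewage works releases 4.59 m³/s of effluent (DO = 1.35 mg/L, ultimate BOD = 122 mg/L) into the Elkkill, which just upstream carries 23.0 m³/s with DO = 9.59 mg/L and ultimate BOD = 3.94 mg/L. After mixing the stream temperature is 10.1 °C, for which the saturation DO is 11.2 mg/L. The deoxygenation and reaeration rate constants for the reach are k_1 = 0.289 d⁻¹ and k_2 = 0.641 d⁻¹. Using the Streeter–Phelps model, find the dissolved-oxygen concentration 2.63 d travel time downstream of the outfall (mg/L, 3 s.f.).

Mixed DO = (23.0×9.59 + 4.59×1.35)/(23.0+4.59) = 226.8/27.59 = 8.219 mg/L.
Mixed L₀ = (23.0×3.94 + 4.59×122)/(27.59) = 650.6/27.59 = 23.58 mg/L.
Initial deficit D₀ = C_s − DO₀ = 11.2 − 8.219 = 2.981 mg/L.
D(2.63) = [0.289×23.58/(0.641−0.289)](e^(−0.289×2.63) − e^(−0.641×2.63)) + 2.981 e^(−0.641×2.63)
= 19.36 × (0.4676 − 0.1853) + 2.981 × 0.1853 = 6.019 mg/L.
DO = 11.2 − 6.019 = 5.181 mg/L.

DO ≈ 5.18 mg/L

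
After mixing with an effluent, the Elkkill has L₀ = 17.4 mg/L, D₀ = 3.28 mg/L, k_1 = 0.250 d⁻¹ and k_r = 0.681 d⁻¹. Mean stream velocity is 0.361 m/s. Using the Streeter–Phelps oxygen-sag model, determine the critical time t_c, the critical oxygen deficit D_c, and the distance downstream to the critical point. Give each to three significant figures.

t_c ≈ 1.41 d; D_c ≈ 4.49 mg/L; x_c ≈ 44.1 km

With k_r/k_1 = 2.724 and 1 − D₀(k_r−k_1)/(k_1 L₀) = 0.6750,
t_c = ln(2.724 × 0.6750) / (0.681 − 0.250) = ln(1.839) / 0.4310 = 0.6091/0.4310 = 1.413 d.
L(t_c) = L₀ e^(−k_1 t_c) = 17.4 × 0.7024 = 12.22 mg/L, and at the critical point k_r D_c = k_1 L, so D_c = (0.250/0.681) × 12.22 = 4.486 mg/L.
x_c = v t_c = 0.361 m/s × 1.413 d × 86400 s/d = 44080 m ≈ 44.1 km.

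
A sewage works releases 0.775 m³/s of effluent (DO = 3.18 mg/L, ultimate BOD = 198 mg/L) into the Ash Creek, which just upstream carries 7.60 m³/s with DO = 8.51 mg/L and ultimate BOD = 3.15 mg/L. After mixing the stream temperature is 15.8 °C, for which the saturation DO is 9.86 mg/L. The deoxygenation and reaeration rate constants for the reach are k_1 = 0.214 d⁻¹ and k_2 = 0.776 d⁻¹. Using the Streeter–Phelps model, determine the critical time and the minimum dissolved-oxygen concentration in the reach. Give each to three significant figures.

t_c ≈ 1.83 d; minimum DO ≈ 5.91 mg/L

Mixed DO = (7.60×8.51 + 0.775×3.18)/(7.60+0.775) = 67.14/8.375 = 8.017 mg/L.
Mixed L₀ = (7.60×3.15 + 0.775×198)/(8.375) = 177.4/8.375 = 21.18 mg/L.
Initial deficit D₀ = C_s − DO₀ = 9.86 − 8.017 = 1.843 mg/L.
t_c = (1/0.5620) ln[(0.776/0.214)(1 − 1.843×0.5620/(0.214×21.18))] = 1.779 × ln(2.797) = 1.830 d.
D_c = (0.214/0.776) × 21.18 × e^(−0.214×1.830) = 0.2758 × 21.18 × 0.6759 = 3.948 mg/L.
Minimum DO = 9.86 − 3.948 = 5.912 mg/L.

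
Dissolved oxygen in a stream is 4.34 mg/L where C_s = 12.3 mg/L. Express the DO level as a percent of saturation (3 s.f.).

% saturation = C/C_s × 100 = 4.34/12.3 × 100 = 35.3 %.

35.3 % saturation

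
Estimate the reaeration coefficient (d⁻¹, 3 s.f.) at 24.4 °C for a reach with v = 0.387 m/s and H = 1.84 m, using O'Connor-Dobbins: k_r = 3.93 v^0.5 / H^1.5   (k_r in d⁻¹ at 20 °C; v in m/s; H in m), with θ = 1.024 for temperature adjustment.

k_r(20) = 3.93 × 0.387^0.5 / 1.84^1.5 = 3.93 × 0.6221 / 2.496 = 0.9795 d⁻¹.
k_r(24.4) = 0.9795 × 1.024^(24.4−20) = 0.9795 × 1.110 = 1.087 d⁻¹.

k_r ≈ 1.09 d⁻¹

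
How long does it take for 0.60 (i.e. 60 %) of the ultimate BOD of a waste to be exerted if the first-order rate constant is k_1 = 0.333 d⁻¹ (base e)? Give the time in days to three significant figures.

y/L₀ = 1 − e^(−k_1 t) = 0.60 ⇒ e^(−k_1 t) = 0.400
t = −ln(0.400) / 0.333 = 0.9163 / 0.333 = 2.752 d.

t ≈ 2.75 d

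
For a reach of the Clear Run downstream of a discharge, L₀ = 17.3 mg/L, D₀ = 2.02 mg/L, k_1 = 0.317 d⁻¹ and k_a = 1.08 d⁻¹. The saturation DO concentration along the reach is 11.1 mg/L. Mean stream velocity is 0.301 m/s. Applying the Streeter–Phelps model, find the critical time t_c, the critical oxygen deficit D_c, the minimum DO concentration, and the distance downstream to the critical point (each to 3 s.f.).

t_c ≈ 1.17 d; D_c ≈ 3.50 mg/L; min DO ≈ 7.60 mg/L; x_c ≈ 30.5 km

At the critical point dD/dt = 0, so k_1 L₀ e^(−k_1 t) = k_a D. Substituting D(t) from the Streeter–Phelps equation and solving for t gives
t_c = ln[(k_a/k_1)(1 − D₀(k_a−k_1)/(k_1 L₀))] / (k_a−k_1).
Here k_a−k_1 = 0.7630 d⁻¹ and 1 − D₀(k_a−k_1)/(k_1 L₀) = 1 − 2.02×0.7630/(0.317×17.3) = 0.7190, so
t_c = ln(3.407 × 0.7190) / 0.7630 = 0.8959 / 0.7630 = 1.174 d.
D_c = (k_1/k_a) L₀ e^(−k_1 t_c) = (0.317/1.08) × 17.3 × e^(−0.317×1.174) = 0.2935 × 17.3 × 0.6892 = 3.500 mg/L.
Minimum DO = C_s − D_c = 11.1 − 3.500 = 7.600 mg/L.
x_c = v t_c = 0.301 m/s × 1.174 d × 86400 s/d = 30530 m ≈ 30.5 km.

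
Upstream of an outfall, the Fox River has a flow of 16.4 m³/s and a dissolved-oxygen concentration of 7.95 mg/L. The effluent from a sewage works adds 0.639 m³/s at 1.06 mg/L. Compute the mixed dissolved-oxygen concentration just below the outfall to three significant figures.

Flow-weighted mixing: C = (Q_r C_r + Q_w C_w)/(Q_r + Q_w)
= (16.4×7.95 + 0.639×1.06)/(16.4 + 0.639) = 131.1/17.04 = 7.692 mg/L.

7.69 mg/L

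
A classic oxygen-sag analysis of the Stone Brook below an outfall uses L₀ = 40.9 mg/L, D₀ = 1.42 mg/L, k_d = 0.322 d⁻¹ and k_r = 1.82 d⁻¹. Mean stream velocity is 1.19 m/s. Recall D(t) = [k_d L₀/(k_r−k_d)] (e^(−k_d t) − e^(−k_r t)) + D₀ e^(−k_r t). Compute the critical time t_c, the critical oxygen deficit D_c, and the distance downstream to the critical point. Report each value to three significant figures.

t_c ≈ 1.04 d; D_c ≈ 5.18 mg/L; x_c ≈ 107 km

With k_r/k_d = 5.652 and 1 − D₀(k_r−k_d)/(k_d L₀) = 0.8385,
t_c = ln(5.652 × 0.8385) / (1.82 − 0.322) = ln(4.739) / 1.498 = 1.556/1.498 = 1.039 d.
D_c = (k_d/k_r) L₀ e^(−k_d t_c) = (0.322/1.82) × 40.9 × e^(−0.322×1.039) = 0.1769 × 40.9 × 0.7157 = 5.179 mg/L.
x_c = v t_c = 1.19 m/s × 1.039 d × 86400 s/d = 106800 m ≈ 107 km.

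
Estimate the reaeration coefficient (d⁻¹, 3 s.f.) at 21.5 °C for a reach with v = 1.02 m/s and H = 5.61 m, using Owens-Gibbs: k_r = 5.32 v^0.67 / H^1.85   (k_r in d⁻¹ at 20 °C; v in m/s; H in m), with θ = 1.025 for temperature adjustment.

k_r ≈ 0.230 d⁻¹

k_r(20) = 5.32 × 1.02^0.67 / 5.61^1.85 = 5.32 × 1.013 / 24.30 = 0.2219 d⁻¹.
k_r(21.5) = 0.2219 × 1.025^(21.5−20) = 0.2219 × 1.038 = 0.2302 d⁻¹.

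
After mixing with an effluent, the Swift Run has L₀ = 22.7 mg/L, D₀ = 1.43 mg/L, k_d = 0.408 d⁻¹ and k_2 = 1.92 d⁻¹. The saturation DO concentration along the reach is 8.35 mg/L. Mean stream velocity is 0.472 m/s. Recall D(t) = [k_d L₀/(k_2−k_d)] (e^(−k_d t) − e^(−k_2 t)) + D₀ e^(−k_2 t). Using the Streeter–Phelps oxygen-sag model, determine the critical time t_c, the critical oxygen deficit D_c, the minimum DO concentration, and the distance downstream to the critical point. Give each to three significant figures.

With k_2/k_d = 4.706 and 1 − D₀(k_2−k_d)/(k_d L₀) = 0.7665,
t_c = ln(4.706 × 0.7665) / (1.92 − 0.408) = ln(3.607) / 1.512 = 1.283/1.512 = 0.8485 d.
L(t_c) = L₀ e^(−k_d t_c) = 22.7 × 0.7074 = 16.06 mg/L, and at the critical point k_2 D_c = k_d L, so D_c = (0.408/1.92) × 16.06 = 3.412 mg/L.
Minimum DO = C_s − D_c = 8.35 − 3.412 = 4.938 mg/L.
x_c = v t_c = 0.472 m/s × 0.8485 d × 86400 s/d = 34600 m ≈ 34.6 km.

t_c ≈ 0.849 d; D_c ≈ 3.41 mg/L; min DO ≈ 4.94 mg/L; x_c ≈ 34.6 km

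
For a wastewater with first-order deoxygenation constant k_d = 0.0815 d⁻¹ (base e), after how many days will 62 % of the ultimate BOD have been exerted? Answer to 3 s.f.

t ≈ 11.9 d

y/L₀ = 1 − e^(−k_d t) = 0.62 ⇒ e^(−k_d t) = 0.380
t = −ln(0.380) / 0.0815 = 0.9676 / 0.0815 = 11.87 d.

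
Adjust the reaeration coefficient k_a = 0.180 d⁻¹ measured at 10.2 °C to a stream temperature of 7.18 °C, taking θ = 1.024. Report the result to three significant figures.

k_a ≈ 0.168 d⁻¹

k_a(T₂) = k_a(T₁) · θ^(T₂−T₁) = 0.180 × 1.024^(7.18−10.2)
= 0.180 × 1.024^-3.02 = 0.180 × 0.9309 = 0.1676 d⁻¹.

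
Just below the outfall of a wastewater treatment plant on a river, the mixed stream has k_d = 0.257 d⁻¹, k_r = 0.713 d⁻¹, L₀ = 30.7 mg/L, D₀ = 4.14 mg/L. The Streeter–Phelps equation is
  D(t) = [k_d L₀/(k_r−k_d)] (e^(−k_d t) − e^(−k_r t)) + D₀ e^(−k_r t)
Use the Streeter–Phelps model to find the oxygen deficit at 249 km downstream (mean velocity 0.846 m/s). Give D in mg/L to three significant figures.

D ≈ 6.05 mg/L

Travel time t = x/v = 249 km / (0.846 m/s) = 249000 m / 0.846 m/s = 294300 s = 3.407 d.
k_d L₀/(k_r−k_d) = 0.257×30.7/(0.713−0.257) = 7.890/0.4560 = 17.30 mg/L.
e^(−k_d t) = e^(−0.257×3.407) = 0.4167; e^(−k_r t) = e^(−0.713×3.407) = 0.08814.
D = 17.30 × (0.4167 − 0.08814) + 4.14 × 0.08814 = 5.684 + 0.3649 = 6.049 mg/L.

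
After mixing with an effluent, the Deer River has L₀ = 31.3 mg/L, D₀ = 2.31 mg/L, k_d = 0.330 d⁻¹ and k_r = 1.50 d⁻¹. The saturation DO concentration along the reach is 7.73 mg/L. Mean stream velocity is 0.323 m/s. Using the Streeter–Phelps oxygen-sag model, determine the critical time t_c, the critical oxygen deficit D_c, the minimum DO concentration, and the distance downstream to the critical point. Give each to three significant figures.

t_c = [1/(k_r−k_d)] ln[(k_r/k_d)(1 − D₀(k_r−k_d)/(k_d L₀))]
= [1/(1.50−0.330)] ln[(1.50/0.330)(1 − 2.31×1.170/(0.330×31.3))]
= (1/1.170) ln[4.545 × 0.7383] = 0.8547 × ln(3.356) = 0.8547 × 1.211 = 1.035 d.
D_c = (k_d/k_r) L₀ e^(−k_d t_c) = (0.330/1.50) × 31.3 × e^(−0.330×1.035) = 0.2200 × 31.3 × 0.7107 = 4.894 mg/L.
Minimum DO = C_s − D_c = 7.73 − 4.894 = 2.836 mg/L.
x_c = v t_c = 0.323 m/s × 1.035 d × 86400 s/d = 28880 m ≈ 28.9 km.

t_c ≈ 1.03 d; D_c ≈ 4.89 mg/L; min DO ≈ 2.84 mg/L; x_c ≈ 28.9 km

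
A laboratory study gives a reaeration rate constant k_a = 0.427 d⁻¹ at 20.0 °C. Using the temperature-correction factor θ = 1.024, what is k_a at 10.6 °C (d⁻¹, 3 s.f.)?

k_a(T₂) = k_a(T₁) · θ^(T₂−T₁) = 0.427 × 1.024^(10.6−20.0)
= 0.427 × 1.024^-9.40 = 0.427 × 0.8002 = 0.3417 d⁻¹.

k_a ≈ 0.342 d⁻¹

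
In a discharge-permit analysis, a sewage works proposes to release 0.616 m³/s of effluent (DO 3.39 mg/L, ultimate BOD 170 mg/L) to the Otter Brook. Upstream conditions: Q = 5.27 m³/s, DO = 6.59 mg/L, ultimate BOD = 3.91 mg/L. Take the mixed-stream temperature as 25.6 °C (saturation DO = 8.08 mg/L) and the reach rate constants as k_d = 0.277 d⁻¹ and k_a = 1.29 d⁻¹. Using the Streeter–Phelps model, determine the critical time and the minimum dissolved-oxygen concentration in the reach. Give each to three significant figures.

t_c ≈ 1.15 d; minimum DO ≈ 4.75 mg/L

Mixed DO = (5.27×6.59 + 0.616×3.39)/(5.27+0.616) = 36.82/5.886 = 6.255 mg/L.
Mixed L₀ = (5.27×3.91 + 0.616×170)/(5.886) = 125.3/5.886 = 21.29 mg/L.
Initial deficit D₀ = C_s − DO₀ = 8.08 − 6.255 = 1.825 mg/L.
t_c = (1/1.013) ln[(1.29/0.277)(1 − 1.825×1.013/(0.277×21.29))] = 0.9872 × ln(3.197) = 1.147 d.
D_c = (0.277/1.29) × 21.29 × e^(−0.277×1.147) = 0.2147 × 21.29 × 0.7277 = 3.327 mg/L.
Minimum DO = 8.08 − 3.327 = 4.753 mg/L.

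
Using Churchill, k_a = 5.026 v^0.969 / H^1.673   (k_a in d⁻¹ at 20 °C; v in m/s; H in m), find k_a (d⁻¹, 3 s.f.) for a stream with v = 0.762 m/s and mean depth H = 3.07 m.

k_a = 5.026 × 0.762^0.969 / 3.07^1.673 = 5.026 × 0.7684 / 6.531 = 0.5914 d⁻¹.

k_a ≈ 0.591 d⁻¹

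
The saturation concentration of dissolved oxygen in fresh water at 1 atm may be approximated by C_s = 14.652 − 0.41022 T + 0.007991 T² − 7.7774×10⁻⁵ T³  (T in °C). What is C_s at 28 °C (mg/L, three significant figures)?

C_s = 14.652 − 0.41022×28 + 0.007991×28² − 7.7774×10⁻⁵×28³ = 7.723 mg/L.

C_s ≈ 7.72 mg/L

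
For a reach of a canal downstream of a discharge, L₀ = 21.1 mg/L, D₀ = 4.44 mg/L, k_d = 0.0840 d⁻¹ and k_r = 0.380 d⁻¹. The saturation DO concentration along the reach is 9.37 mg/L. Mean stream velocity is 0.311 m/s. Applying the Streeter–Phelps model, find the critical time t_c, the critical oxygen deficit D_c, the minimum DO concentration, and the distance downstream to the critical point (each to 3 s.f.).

t_c = [1/(k_r−k_d)] ln[(k_r/k_d)(1 − D₀(k_r−k_d)/(k_d L₀))]
= [1/(0.380−0.0840)] ln[(0.380/0.0840)(1 − 4.44×0.2960/(0.0840×21.1))]
= (1/0.2960) ln[4.524 × 0.2585] = 3.378 × ln(1.169) = 3.378 × 0.1565 = 0.5287 d.
D_c = (k_d/k_r) L₀ e^(−k_d t_c) = (0.0840/0.380) × 21.1 × e^(−0.0840×0.5287) = 0.2211 × 21.1 × 0.9566 = 4.462 mg/L.
Minimum DO = C_s − D_c = 9.37 − 4.462 = 4.908 mg/L.
x_c = v t_c = 0.311 m/s × 0.5287 d × 86400 s/d = 14210 m ≈ 14.2 km.

t_c ≈ 0.529 d; D_c ≈ 4.46 mg/L; min DO ≈ 4.91 mg/L; x_c ≈ 14.2 km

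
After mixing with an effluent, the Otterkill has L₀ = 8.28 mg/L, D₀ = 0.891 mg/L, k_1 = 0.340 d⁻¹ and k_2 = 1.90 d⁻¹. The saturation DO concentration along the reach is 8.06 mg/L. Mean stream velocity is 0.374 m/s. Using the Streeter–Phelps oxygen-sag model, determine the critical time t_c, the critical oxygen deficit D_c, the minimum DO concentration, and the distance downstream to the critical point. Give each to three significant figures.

At the critical point dD/dt = 0, so k_1 L₀ e^(−k_1 t) = k_2 D. Substituting D(t) from the Streeter–Phelps equation and solving for t gives
t_c = ln[(k_2/k_1)(1 − D₀(k_2−k_1)/(k_1 L₀))] / (k_2−k_1).
Here k_2−k_1 = 1.560 d⁻¹ and 1 − D₀(k_2−k_1)/(k_1 L₀) = 1 − 0.891×1.560/(0.340×8.28) = 0.5063, so
t_c = ln(5.588 × 0.5063) / 1.560 = 1.040 / 1.560 = 0.6666 d.
D_c = (k_1/k_2) L₀ e^(−k_1 t_c) = (0.340/1.90) × 8.28 × e^(−0.340×0.6666) = 0.1789 × 8.28 × 0.7972 = 1.181 mg/L.
Minimum DO = C_s − D_c = 8.06 − 1.181 = 6.879 mg/L.
x_c = v t_c = 0.374 m/s × 0.6666 d × 86400 s/d = 21540 m ≈ 21.5 km.

t_c ≈ 0.667 d; D_c ≈ 1.18 mg/L; min DO ≈ 6.88 mg/L; x_c ≈ 21.5 km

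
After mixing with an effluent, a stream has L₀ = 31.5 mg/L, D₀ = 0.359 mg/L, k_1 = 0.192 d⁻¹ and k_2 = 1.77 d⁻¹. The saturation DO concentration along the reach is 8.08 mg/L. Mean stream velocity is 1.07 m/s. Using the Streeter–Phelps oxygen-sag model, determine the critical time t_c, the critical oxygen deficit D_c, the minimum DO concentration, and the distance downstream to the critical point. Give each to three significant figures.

t_c ≈ 1.35 d; D_c ≈ 2.64 mg/L; min DO ≈ 5.44 mg/L; x_c ≈ 124 km

t_c = [1/(k_2−k_1)] ln[(k_2/k_1)(1 − D₀(k_2−k_1)/(k_1 L₀))]
= [1/(1.77−0.192)] ln[(1.77/0.192)(1 − 0.359×1.578/(0.192×31.5))]
= (1/1.578) ln[9.219 × 0.9063] = 0.6337 × ln(8.355) = 0.6337 × 2.123 = 1.345 d.
D_c = (k_1/k_2) L₀ e^(−k_1 t_c) = (0.192/1.77) × 31.5 × e^(−0.192×1.345) = 0.1085 × 31.5 × 0.7724 = 2.639 mg/L.
Minimum DO = C_s − D_c = 8.08 − 2.639 = 5.441 mg/L.
x_c = v t_c = 1.07 m/s × 1.345 d × 86400 s/d = 124400 m ≈ 124 km.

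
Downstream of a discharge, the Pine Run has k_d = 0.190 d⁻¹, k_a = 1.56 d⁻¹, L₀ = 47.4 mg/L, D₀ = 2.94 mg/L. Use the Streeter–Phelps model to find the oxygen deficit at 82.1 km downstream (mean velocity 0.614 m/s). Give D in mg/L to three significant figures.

D ≈ 4.57 mg/L

Travel time t = x/v = 82.1 km / (0.614 m/s) = 82100 m / 0.614 m/s = 133700 s = 1.548 d.
k_d L₀/(k_a−k_d) = 0.190×47.4/(1.56−0.190) = 9.006/1.370 = 6.574 mg/L.
e^(−k_d t) = e^(−0.190×1.548) = 0.7452; e^(−k_a t) = e^(−1.56×1.548) = 0.08943.
D = 6.574 × (0.7452 − 0.08943) + 2.94 × 0.08943 = 4.311 + 0.2629 = 4.574 mg/L.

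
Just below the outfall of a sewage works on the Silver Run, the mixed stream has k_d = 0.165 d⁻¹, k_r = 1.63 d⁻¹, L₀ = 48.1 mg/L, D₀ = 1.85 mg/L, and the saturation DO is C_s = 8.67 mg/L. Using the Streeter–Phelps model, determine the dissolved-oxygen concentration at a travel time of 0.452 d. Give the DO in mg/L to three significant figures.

k_d L₀/(k_r−k_d) = 0.165×48.1/(1.63−0.165) = 7.937/1.465 = 5.417 mg/L.
e^(−k_d t) = e^(−0.165×0.4520) = 0.9281; e^(−k_r t) = e^(−1.63×0.4520) = 0.4787.
D = 5.417 × (0.9281 − 0.4787) + 1.85 × 0.4787 = 2.435 + 0.8855 = 3.320 mg/L.
DO = C_s − D = 8.67 − 3.320 = 5.350 mg/L.

DO ≈ 5.35 mg/L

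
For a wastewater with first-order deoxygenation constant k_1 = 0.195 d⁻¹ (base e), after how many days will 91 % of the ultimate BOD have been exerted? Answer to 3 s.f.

t ≈ 12.3 d

y/L₀ = 1 − e^(−k_1 t) = 0.91 ⇒ e^(−k_1 t) = 0.0900
t = −ln(0.0900) / 0.195 = 2.408 / 0.195 = 12.35 d.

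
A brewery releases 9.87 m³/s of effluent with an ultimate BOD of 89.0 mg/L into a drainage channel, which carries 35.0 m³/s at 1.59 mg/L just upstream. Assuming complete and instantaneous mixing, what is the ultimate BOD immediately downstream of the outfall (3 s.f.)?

Flow-weighted mixing: C = (Q_r C_r + Q_w C_w)/(Q_r + Q_w)
= (35.0×1.59 + 9.87×89.0)/(35.0 + 9.87) = 934.1/44.87 = 20.82 mg/L.

20.8 mg/L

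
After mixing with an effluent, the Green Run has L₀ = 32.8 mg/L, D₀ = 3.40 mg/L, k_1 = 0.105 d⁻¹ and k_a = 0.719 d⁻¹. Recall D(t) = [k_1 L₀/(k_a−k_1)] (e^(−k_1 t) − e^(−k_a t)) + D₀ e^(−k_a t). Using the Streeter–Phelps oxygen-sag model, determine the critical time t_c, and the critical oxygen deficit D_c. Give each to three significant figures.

t_c = [1/(k_a−k_1)] ln[(k_a/k_1)(1 − D₀(k_a−k_1)/(k_1 L₀))]
= [1/(0.719−0.105)] ln[(0.719/0.105)(1 − 3.40×0.6140/(0.105×32.8))]
= (1/0.6140) ln[6.848 × 0.3938] = 1.629 × ln(2.697) = 1.629 × 0.9921 = 1.616 d.
L(t_c) = L₀ e^(−k_1 t_c) = 32.8 × 0.8440 = 27.68 mg/L, and at the critical point k_a D_c = k_1 L, so D_c = (0.105/0.719) × 27.68 = 4.043 mg/L.

t_c ≈ 1.62 d; D_c ≈ 4.04 mg/L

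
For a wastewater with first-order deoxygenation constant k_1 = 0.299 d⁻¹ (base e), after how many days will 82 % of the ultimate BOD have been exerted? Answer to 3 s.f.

y/L₀ = 1 − e^(−k_1 t) = 0.82 ⇒ e^(−k_1 t) = 0.180
t = −ln(0.180) / 0.299 = 1.715 / 0.299 = 5.735 d.

t ≈ 5.74 d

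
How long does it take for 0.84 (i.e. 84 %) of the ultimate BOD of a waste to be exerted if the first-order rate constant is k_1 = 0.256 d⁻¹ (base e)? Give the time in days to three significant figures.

y/L₀ = 1 − e^(−k_1 t) = 0.84 ⇒ e^(−k_1 t) = 0.160
t = −ln(0.160) / 0.256 = 1.833 / 0.256 = 7.159 d.

t ≈ 7.16 d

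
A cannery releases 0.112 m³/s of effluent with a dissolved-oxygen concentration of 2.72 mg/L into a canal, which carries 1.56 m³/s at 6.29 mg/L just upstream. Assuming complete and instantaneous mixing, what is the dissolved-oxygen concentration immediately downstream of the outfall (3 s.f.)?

6.05 mg/L

Flow-weighted mixing: C = (Q_r C_r + Q_w C_w)/(Q_r + Q_w)
= (1.56×6.29 + 0.112×2.72)/(1.56 + 0.112) = 10.12/1.672 = 6.051 mg/L.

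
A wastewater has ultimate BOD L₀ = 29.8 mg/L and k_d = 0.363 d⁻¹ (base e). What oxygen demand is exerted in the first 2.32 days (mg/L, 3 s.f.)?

y ≈ 17.0 mg/L

y_t = L₀(1 − e^(−k_d t)) = 29.8 × (1 − e^(−0.363×2.32))
= 29.8 × (1 − 0.4308) = 29.8 × 0.5692 = 16.96 mg/L.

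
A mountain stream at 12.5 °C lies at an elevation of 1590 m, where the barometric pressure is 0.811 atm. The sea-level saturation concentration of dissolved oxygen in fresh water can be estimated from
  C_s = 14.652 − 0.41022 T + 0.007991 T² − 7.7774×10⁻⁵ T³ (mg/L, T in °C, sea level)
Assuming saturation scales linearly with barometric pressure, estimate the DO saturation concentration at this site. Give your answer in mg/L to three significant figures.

C_s ≈ 8.61 mg/L

At sea level: C_s = 14.652 − 0.41022×12.5 + 0.007991×12.5² − 7.7774×10⁻⁵×12.5³ = 10.62 mg/L.
Pressure correction: C_s' = 10.62 × 0.811 = 8.614 mg/L.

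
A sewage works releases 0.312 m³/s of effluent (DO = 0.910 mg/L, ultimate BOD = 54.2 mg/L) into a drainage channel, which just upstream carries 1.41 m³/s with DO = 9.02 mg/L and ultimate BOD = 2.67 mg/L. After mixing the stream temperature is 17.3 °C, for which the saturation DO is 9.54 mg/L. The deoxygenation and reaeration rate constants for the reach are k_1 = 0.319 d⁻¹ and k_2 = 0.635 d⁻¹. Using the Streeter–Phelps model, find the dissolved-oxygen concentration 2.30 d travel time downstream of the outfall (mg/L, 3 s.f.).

Mixed DO = (1.41×9.02 + 0.312×0.910)/(1.41+0.312) = 13.00/1.722 = 7.551 mg/L.
Mixed L₀ = (1.41×2.67 + 0.312×54.2)/(1.722) = 20.68/1.722 = 12.01 mg/L.
Initial deficit D₀ = C_s − DO₀ = 9.54 − 7.551 = 1.989 mg/L.
D(2.30) = [0.319×12.01/(0.635−0.319)](e^(−0.319×2.30) − e^(−0.635×2.30)) + 1.989 e^(−0.635×2.30)
= 12.12 × (0.4801 − 0.2321) + 1.989 × 0.2321 = 3.468 mg/L.
DO = 9.54 − 3.468 = 6.072 mg/L.

DO ≈ 6.07 mg/L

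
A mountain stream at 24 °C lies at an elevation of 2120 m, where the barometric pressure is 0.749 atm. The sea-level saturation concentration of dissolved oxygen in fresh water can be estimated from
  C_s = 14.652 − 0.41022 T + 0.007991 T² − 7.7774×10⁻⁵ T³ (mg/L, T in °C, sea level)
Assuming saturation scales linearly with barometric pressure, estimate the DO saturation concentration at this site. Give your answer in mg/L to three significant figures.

C_s ≈ 6.24 mg/L

At sea level: C_s = 14.652 − 0.41022×24 + 0.007991×24² − 7.7774×10⁻⁵×24³ = 8.334 mg/L.
Pressure correction: C_s' = 8.334 × 0.749 = 6.242 mg/L.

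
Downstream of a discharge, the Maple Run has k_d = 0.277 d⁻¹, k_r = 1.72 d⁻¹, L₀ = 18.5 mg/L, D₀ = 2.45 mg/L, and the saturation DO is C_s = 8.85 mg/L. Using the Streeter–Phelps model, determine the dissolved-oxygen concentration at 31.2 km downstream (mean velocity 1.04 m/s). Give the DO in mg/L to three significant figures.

Travel time t = x/v = 31.2 km / (1.04 m/s) = 31200 m / 1.04 m/s = 30000 s = 0.3472 d.
k_d L₀/(k_r−k_d) = 0.277×18.5/(1.72−0.277) = 5.125/1.443 = 3.551 mg/L.
e^(−k_d t) = e^(−0.277×0.3472) = 0.9083; e^(−k_r t) = e^(−1.72×0.3472) = 0.5503.
D = 3.551 × (0.9083 − 0.5503) + 2.45 × 0.5503 = 1.271 + 1.348 = 2.620 mg/L.
DO = C_s − D = 8.85 − 2.620 = 6.230 mg/L.

DO ≈ 6.23 mg/L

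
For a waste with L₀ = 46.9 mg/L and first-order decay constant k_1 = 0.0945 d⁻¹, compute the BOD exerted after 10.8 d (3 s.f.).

y_t = L₀(1 − e^(−k_1 t)) = 46.9 × (1 − e^(−0.0945×10.8))
= 46.9 × (1 − 0.3604) = 46.9 × 0.6396 = 30.00 mg/L.

y ≈ 30.0 mg/L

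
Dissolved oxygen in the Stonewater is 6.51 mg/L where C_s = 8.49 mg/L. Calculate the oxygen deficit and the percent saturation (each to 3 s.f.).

D = C_s − C = 8.49 − 6.51 = 1.98 mg/L.
% saturation = 6.51/8.49 × 100 = 76.7 %.

D ≈ 1.98 mg/L; 76.7 % saturation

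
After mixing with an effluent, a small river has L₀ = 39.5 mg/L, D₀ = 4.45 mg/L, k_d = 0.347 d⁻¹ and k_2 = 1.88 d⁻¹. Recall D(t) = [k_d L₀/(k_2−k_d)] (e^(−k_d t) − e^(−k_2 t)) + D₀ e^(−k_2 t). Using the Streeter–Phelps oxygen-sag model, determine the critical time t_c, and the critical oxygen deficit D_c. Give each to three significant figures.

t_c ≈ 0.653 d; D_c ≈ 5.81 mg/L

With k_2/k_d = 5.418 and 1 − D₀(k_2−k_d)/(k_d L₀) = 0.5023,
t_c = ln(5.418 × 0.5023) / (1.88 − 0.347) = ln(2.721) / 1.533 = 1.001/1.533 = 0.6531 d.
D_c = (k_d/k_2) L₀ e^(−k_d t_c) = (0.347/1.88) × 39.5 × e^(−0.347×0.6531) = 0.1846 × 39.5 × 0.7972 = 5.812 mg/L.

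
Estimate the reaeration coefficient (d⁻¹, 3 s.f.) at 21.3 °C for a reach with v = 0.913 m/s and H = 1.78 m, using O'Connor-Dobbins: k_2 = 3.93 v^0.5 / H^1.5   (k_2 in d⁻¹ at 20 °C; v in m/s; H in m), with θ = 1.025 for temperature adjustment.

k_2 ≈ 1.63 d⁻¹

k_2(20) = 3.93 × 0.913^0.5 / 1.78^1.5 = 3.93 × 0.9555 / 2.375 = 1.581 d⁻¹.
k_2(21.3) = 1.581 × 1.025^(21.3−20) = 1.581 × 1.033 = 1.633 d⁻¹.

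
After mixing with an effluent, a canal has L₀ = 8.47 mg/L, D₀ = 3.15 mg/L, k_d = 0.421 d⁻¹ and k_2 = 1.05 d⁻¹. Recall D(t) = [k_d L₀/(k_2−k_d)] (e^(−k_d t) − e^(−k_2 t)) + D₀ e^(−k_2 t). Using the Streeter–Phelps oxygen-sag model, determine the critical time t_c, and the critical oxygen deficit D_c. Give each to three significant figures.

t_c ≈ 0.163 d; D_c ≈ 3.17 mg/L

With k_2/k_d = 2.494 and 1 − D₀(k_2−k_d)/(k_d L₀) = 0.4444,
t_c = ln(2.494 × 0.4444) / (1.05 − 0.421) = ln(1.108) / 0.6290 = 0.1028/0.6290 = 0.1634 d.
D_c = (k_d/k_2) L₀ e^(−k_d t_c) = (0.421/1.05) × 8.47 × e^(−0.421×0.1634) = 0.4010 × 8.47 × 0.9335 = 3.170 mg/L.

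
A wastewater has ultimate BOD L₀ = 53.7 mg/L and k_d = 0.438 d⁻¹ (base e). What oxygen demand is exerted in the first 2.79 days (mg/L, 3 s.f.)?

y_t = L₀(1 − e^(−k_d t)) = 53.7 × (1 − e^(−0.438×2.79))
= 53.7 × (1 − 0.2946) = 53.7 × 0.7054 = 37.88 mg/L.

y ≈ 37.9 mg/L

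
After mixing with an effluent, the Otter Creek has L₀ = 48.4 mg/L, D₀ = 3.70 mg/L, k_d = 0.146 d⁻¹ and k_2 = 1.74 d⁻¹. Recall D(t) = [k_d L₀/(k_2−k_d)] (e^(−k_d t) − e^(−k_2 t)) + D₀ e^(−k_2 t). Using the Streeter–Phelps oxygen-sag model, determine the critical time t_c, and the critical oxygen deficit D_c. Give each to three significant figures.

t_c ≈ 0.426 d; D_c ≈ 3.82 mg/L

With k_2/k_d = 11.92 and 1 − D₀(k_2−k_d)/(k_d L₀) = 0.1654,
t_c = ln(11.92 × 0.1654) / (1.74 − 0.146) = ln(1.971) / 1.594 = 0.6785/1.594 = 0.4257 d.
D_c = (k_d/k_2) L₀ e^(−k_d t_c) = (0.146/1.74) × 48.4 × e^(−0.146×0.4257) = 0.08391 × 48.4 × 0.9397 = 3.816 mg/L.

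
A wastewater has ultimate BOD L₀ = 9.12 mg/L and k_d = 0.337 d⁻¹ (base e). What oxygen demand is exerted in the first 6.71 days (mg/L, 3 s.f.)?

y_t = L₀(1 − e^(−k_d t)) = 9.12 × (1 − e^(−0.337×6.71))
= 9.12 × (1 − 0.1042) = 9.12 × 0.8958 = 8.170 mg/L.

y ≈ 8.17 mg/L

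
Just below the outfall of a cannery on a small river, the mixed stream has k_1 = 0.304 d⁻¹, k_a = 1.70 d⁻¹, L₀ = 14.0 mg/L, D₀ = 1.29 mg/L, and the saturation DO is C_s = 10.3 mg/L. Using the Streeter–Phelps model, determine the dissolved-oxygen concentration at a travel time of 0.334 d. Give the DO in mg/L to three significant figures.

DO ≈ 8.54 mg/L

k_1 L₀/(k_a−k_1) = 0.304×14.0/(1.70−0.304) = 4.256/1.396 = 3.049 mg/L.
e^(−k_1 t) = e^(−0.304×0.3340) = 0.9034; e^(−k_a t) = e^(−1.70×0.3340) = 0.5668.
D = 3.049 × (0.9034 − 0.5668) + 1.29 × 0.5668 = 1.026 + 0.7311 = 1.758 mg/L.
DO = C_s − D = 10.3 − 1.758 = 8.542 mg/L.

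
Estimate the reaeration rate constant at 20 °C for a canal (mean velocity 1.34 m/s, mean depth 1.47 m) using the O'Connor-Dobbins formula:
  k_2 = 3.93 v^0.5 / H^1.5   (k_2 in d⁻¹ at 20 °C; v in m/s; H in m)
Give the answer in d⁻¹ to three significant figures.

k_2 = 3.93 × 1.34^0.5 / 1.47^1.5 = 3.93 × 1.158 / 1.782 = 2.553 d⁻¹.

k_2 ≈ 2.55 d⁻¹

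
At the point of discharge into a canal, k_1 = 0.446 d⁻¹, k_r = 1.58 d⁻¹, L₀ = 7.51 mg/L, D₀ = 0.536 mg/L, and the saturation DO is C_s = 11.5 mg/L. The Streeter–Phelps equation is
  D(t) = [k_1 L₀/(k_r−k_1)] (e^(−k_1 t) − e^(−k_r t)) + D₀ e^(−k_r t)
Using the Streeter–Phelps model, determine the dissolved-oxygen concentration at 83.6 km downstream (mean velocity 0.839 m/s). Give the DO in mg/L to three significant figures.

Travel time t = x/v = 83.6 km / (0.839 m/s) = 83600 m / 0.839 m/s = 99640 s = 1.153 d.
k_1 L₀/(k_r−k_1) = 0.446×7.51/(1.58−0.446) = 3.349/1.134 = 2.954 mg/L.
e^(−k_1 t) = e^(−0.446×1.153) = 0.5979; e^(−k_r t) = e^(−1.58×1.153) = 0.1617.
D = 2.954 × (0.5979 − 0.1617) + 0.536 × 0.1617 = 1.288 + 0.08666 = 1.375 mg/L.
DO = C_s − D = 11.5 − 1.375 = 10.12 mg/L.

DO ≈ 10.1 mg/L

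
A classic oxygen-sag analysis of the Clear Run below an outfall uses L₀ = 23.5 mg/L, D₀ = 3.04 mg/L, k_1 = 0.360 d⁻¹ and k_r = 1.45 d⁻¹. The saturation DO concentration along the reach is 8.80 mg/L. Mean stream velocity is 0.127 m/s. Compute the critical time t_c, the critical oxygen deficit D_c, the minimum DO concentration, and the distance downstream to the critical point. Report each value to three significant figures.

t_c ≈ 0.822 d; D_c ≈ 4.34 mg/L; min DO ≈ 4.46 mg/L; x_c ≈ 9.02 km

t_c = [1/(k_r−k_1)] ln[(k_r/k_1)(1 − D₀(k_r−k_1)/(k_1 L₀))]
= [1/(1.45−0.360)] ln[(1.45/0.360)(1 − 3.04×1.090/(0.360×23.5))]
= (1/1.090) ln[4.028 × 0.6083] = 0.9174 × ln(2.450) = 0.9174 × 0.8962 = 0.8222 d.
D_c = (k_1/k_r) L₀ e^(−k_1 t_c) = (0.360/1.45) × 23.5 × e^(−0.360×0.8222) = 0.2483 × 23.5 × 0.7438 = 4.340 mg/L.
Minimum DO = C_s − D_c = 8.80 − 4.340 = 4.460 mg/L.
x_c = v t_c = 0.127 m/s × 0.8222 d × 86400 s/d = 9021 m ≈ 9.02 km.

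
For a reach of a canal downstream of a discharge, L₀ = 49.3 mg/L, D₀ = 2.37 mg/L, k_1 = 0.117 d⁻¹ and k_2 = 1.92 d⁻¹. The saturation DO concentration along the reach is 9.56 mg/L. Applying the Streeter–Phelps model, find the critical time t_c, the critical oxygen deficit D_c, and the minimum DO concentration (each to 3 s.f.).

t_c ≈ 0.803 d; D_c ≈ 2.73 mg/L; min DO ≈ 6.83 mg/L

With k_2/k_1 = 16.41 and 1 − D₀(k_2−k_1)/(k_1 L₀) = 0.2592,
t_c = ln(16.41 × 0.2592) / (1.92 − 0.117) = ln(4.253) / 1.803 = 1.448/1.803 = 0.8029 d.
L(t_c) = L₀ e^(−k_1 t_c) = 49.3 × 0.9103 = 44.88 mg/L, and at the critical point k_2 D_c = k_1 L, so D_c = (0.117/1.92) × 44.88 = 2.735 mg/L.
Minimum DO = C_s − D_c = 9.56 − 2.735 = 6.825 mg/L.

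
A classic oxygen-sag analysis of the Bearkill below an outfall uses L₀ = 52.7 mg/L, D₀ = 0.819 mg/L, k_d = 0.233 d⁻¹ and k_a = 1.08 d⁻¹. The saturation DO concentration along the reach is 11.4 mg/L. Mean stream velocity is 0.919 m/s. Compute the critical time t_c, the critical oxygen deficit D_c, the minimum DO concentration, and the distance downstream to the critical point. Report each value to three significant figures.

At the critical point dD/dt = 0, so k_d L₀ e^(−k_d t) = k_a D. Substituting D(t) from the Streeter–Phelps equation and solving for t gives
t_c = ln[(k_a/k_d)(1 − D₀(k_a−k_d)/(k_d L₀))] / (k_a−k_d).
Here k_a−k_d = 0.8470 d⁻¹ and 1 − D₀(k_a−k_d)/(k_d L₀) = 1 − 0.819×0.8470/(0.233×52.7) = 0.9435, so
t_c = ln(4.635 × 0.9435) / 0.8470 = 1.476 / 0.8470 = 1.742 d.
D_c = (k_d/k_a) L₀ e^(−k_d t_c) = (0.233/1.08) × 52.7 × e^(−0.233×1.742) = 0.2157 × 52.7 × 0.6664 = 7.576 mg/L.
Minimum DO = C_s − D_c = 11.4 − 7.576 = 3.824 mg/L.
x_c = v t_c = 0.919 m/s × 1.742 d × 86400 s/d = 138300 m ≈ 138 km.

t_c ≈ 1.74 d; D_c ≈ 7.58 mg/L; min DO ≈ 3.82 mg/L; x_c ≈ 138 km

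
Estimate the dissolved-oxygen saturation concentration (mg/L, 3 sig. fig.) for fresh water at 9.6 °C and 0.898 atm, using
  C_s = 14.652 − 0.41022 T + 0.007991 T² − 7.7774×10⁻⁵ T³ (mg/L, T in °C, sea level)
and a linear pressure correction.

At sea level: C_s = 14.652 − 0.41022×9.6 + 0.007991×9.6² − 7.7774×10⁻⁵×9.6³ = 11.38 mg/L.
Pressure correction: C_s' = 11.38 × 0.898 = 10.22 mg/L.

C_s ≈ 10.2 mg/L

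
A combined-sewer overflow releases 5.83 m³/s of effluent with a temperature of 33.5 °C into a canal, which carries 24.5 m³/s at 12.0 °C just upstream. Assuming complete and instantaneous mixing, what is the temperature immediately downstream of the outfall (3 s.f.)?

16.1 °C

Flow-weighted mixing: C = (Q_r C_r + Q_w C_w)/(Q_r + Q_w)
= (24.5×12.0 + 5.83×33.5)/(24.5 + 5.83) = 489.3/30.33 = 16.13 °C.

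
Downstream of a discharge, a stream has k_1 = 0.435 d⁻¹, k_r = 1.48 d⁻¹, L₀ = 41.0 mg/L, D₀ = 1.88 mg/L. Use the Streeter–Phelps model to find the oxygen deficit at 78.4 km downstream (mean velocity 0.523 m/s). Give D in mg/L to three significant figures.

Travel time t = x/v = 78.4 km / (0.523 m/s) = 78400 m / 0.523 m/s = 149900 s = 1.735 d.
k_1 L₀/(k_r−k_1) = 0.435×41.0/(1.48−0.435) = 17.84/1.045 = 17.07 mg/L.
e^(−k_1 t) = e^(−0.435×1.735) = 0.4701; e^(−k_r t) = e^(−1.48×1.735) = 0.07670.
D = 17.07 × (0.4701 − 0.07670) + 1.88 × 0.07670 = 6.715 + 0.1442 = 6.859 mg/L.

D ≈ 6.86 mg/L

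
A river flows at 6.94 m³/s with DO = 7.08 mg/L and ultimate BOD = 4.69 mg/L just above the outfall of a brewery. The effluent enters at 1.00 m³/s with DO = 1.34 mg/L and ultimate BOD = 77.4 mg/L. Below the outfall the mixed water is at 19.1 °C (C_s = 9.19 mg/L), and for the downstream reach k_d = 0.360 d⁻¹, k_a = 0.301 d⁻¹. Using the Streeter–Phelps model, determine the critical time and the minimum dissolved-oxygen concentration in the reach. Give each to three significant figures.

t_c ≈ 2.47 d; minimum DO ≈ 2.40 mg/L

Mixed DO = (6.94×7.08 + 1.00×1.34)/(6.94+1.00) = 50.48/7.940 = 6.357 mg/L.
Mixed L₀ = (6.94×4.69 + 1.00×77.4)/(7.940) = 109.9/7.940 = 13.85 mg/L.
Initial deficit D₀ = C_s − DO₀ = 9.19 − 6.357 = 2.833 mg/L.
t_c = (1/-0.05900) ln[(0.301/0.360)(1 − 2.833×-0.05900/(0.360×13.85))] = -16.95 × ln(0.8641) = 2.475 d.
D_c = (0.360/0.301) × 13.85 × e^(−0.360×2.475) = 1.196 × 13.85 × 0.4103 = 6.795 mg/L.
Minimum DO = 9.19 − 6.795 = 2.395 mg/L.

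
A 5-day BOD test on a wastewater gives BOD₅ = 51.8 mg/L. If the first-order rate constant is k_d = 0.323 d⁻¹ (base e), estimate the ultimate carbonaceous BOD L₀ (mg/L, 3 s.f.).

BOD₅ = L₀(1 − e^(−5k_d)) ⇒ L₀ = BOD₅ / (1 − e^(−5×0.323))
= 51.8 / (1 − 0.1989) = 51.8 / 0.8011 = 64.66 mg/L.

L₀ ≈ 64.7 mg/L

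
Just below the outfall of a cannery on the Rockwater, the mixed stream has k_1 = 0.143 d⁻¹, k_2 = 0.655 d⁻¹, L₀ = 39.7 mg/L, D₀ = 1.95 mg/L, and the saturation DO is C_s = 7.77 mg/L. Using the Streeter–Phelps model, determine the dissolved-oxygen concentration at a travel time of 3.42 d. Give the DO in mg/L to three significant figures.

k_1 L₀/(k_2−k_1) = 0.143×39.7/(0.655−0.143) = 5.677/0.5120 = 11.09 mg/L.
e^(−k_1 t) = e^(−0.143×3.420) = 0.6132; e^(−k_2 t) = e^(−0.655×3.420) = 0.1064.
D = 11.09 × (0.6132 − 0.1064) + 1.95 × 0.1064 = 5.619 + 0.2076 = 5.827 mg/L.
DO = C_s − D = 7.77 − 5.827 = 1.943 mg/L.

DO ≈ 1.94 mg/L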